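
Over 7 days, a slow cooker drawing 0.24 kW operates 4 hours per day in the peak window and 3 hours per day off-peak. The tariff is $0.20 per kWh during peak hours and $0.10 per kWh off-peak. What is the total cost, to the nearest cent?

Peak energy = 0.24 kW × 4 h × 7 = 6.72 kWh
Off-peak energy = 0.24 kW × 3 h × 7 = 5.04 kWh
Cost = 6.72 × $0.20 + 5.04 × $0.10 = $1.344 + $0.504 = $1.85

$1.85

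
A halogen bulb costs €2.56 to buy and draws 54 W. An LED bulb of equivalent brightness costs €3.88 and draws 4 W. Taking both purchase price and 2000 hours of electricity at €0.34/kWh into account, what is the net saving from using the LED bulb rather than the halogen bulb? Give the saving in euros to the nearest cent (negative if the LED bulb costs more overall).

€32.68

halogen bulb: €2.56 + (54/1000) kW × 2000 h × €0.34 = €2.56 + €36.72 = €39.28
LED bulb: €3.88 + (4/1000) kW × 2000 h × €0.34 = €3.88 + €2.72 = €6.6
Saving = €39.28 − €6.6 = €32.68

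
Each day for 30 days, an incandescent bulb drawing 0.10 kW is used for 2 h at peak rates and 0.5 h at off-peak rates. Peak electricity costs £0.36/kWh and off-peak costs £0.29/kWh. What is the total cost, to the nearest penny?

£2.60

Peak energy = 0.1 kW × 2 h × 30 = 6 kWh
Off-peak energy = 0.1 kW × 0.5 h × 30 = 1.5 kWh
Cost = 6 × £0.36 + 1.5 × £0.29 = £2.16 + £0.435 = £2.60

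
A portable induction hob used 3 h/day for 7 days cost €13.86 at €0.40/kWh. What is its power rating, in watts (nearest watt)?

1650 W

Energy = €13.86 ÷ €0.40/kWh = 34.65 kWh
Runtime = 3 h/day × 7 days = 21 h
Power = 34.65 kWh ÷ 21 h = 1.65 kW = 1650 W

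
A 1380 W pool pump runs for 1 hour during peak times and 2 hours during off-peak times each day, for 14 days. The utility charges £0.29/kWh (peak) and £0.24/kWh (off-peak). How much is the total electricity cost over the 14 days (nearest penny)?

£14.88

Peak energy = 1.38 kW × 1 h × 14 = 19.32 kWh
Off-peak energy = 1.38 kW × 2 h × 14 = 38.64 kWh
Cost = 19.32 × £0.29 + 38.64 × £0.24 = £5.6028 + £9.2736 = £14.88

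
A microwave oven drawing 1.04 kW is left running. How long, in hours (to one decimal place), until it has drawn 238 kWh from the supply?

Hours = 238 kWh ÷ 1.04 kW = 228.8 h

228.8 h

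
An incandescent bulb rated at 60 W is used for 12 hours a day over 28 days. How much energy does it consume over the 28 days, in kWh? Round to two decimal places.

20.16 kWh

Runtime = 12 h/day × 28 days = 336 h
Energy = 0.06 kW × 336 h = 20.16 kWh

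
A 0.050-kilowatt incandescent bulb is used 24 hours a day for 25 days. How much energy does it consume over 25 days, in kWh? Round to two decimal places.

30.00 kWh

Runtime = 24 h × 25 = 600 h
Energy = 0.05 kW × 600 h = 30 kWh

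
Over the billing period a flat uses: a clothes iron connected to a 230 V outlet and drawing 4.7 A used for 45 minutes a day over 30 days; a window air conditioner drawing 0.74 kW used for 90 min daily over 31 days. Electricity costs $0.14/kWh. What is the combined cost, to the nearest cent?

$8.22

clothes iron: Power = 4.7 A × 230 V = 1081 W = 1.081 kW
clothes iron: Runtime = 45 min × 30 = 1350 min = 22.5 h
clothes iron: 1.081 kW × 22.5 h = 24.3225 kWh
window air conditioner: Runtime = 90 min × 31 = 2790 min = 46.5 h
window air conditioner: 0.74 kW × 46.5 h = 34.41 kWh
Total energy = 58.7325 kWh
Cost = 58.7325 × $0.14 = $8.22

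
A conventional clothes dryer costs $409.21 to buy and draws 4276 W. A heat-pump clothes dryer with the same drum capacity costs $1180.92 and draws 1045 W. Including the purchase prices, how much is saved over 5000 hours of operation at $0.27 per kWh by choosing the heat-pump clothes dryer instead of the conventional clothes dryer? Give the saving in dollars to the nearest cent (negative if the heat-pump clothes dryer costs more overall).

$3590.14

conventional clothes dryer: $409.21 + (4276/1000) kW × 5000 h × $0.27 = $409.21 + $5772.6 = $6181.81
heat-pump clothes dryer: $1180.92 + (1045/1000) kW × 5000 h × $0.27 = $1180.92 + $1410.75 = $2591.67
Saving = $6181.81 − $2591.67 = $3590.14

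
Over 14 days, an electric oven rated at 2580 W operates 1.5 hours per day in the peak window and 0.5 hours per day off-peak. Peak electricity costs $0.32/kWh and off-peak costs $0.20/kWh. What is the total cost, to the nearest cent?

$20.95

Peak energy = 2.58 kW × 1.5 h × 14 = 54.18 kWh
Off-peak energy = 2.58 kW × 0.5 h × 14 = 18.06 kWh
Cost = 54.18 × $0.32 + 18.06 × $0.20 = $17.3376 + $3.612 = $20.95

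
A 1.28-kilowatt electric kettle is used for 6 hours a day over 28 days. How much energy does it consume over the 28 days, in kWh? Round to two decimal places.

215.04 kWh

Runtime = 6 h/day × 28 days = 168 h
Energy = 1.28 kW × 168 h = 215.04 kWh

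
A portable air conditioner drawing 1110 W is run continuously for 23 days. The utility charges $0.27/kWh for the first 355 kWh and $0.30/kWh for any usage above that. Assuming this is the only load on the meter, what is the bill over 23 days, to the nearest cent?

$173.17

Runtime = 24 h × 23 = 552 h
Energy = 1.11 kW × 552 h = 612.72 kWh
Tier 1 (0–355 kWh): 355 × $0.27 = $95.85
Above 355 kWh: 257.72 × $0.30 = $77.316
Bill = $173.17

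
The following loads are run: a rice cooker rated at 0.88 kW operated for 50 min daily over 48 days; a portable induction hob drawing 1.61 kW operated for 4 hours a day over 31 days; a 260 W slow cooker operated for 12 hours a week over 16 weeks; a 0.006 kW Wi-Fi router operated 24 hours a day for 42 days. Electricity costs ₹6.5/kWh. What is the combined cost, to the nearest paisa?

rice cooker: Runtime = 50 min × 48 = 2400 min = 40 h
rice cooker: 0.88 kW × 40 h = 35.2 kWh
portable induction hob: Runtime = 4 h/day × 31 days = 124 h
portable induction hob: 1.61 kW × 124 h = 199.64 kWh
slow cooker: Runtime = 12 h/week × 16 weeks = 192 h
slow cooker: 0.26 kW × 192 h = 49.92 kWh
Wi-Fi router: Runtime = 24 h × 42 = 1008 h
Wi-Fi router: 0.006 kW × 1008 h = 6.048 kWh
Total energy = 290.808 kWh
Cost = 290.808 × ₹6.5 = ₹1890.25

₹1890.25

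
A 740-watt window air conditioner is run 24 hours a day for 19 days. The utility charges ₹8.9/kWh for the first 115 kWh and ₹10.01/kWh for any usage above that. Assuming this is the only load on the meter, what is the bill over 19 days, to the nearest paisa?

₹3250.12

Runtime = 24 h × 19 = 456 h
Energy = 0.74 kW × 456 h = 337.44 kWh
Tier 1 (0–115 kWh): 115 × ₹8.9 = ₹1023.5
Above 115 kWh: 222.44 × ₹10.01 = ₹2226.6244
Bill = ₹3250.12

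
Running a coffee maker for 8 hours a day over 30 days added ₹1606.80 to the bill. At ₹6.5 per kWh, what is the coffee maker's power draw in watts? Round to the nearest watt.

Energy = ₹1606.80 ÷ ₹6.5/kWh = 247.2 kWh
Runtime = 8 h/day × 30 days = 240 h
Power = 247.2 kWh ÷ 240 h = 1.03 kW = 1030 W

1030 W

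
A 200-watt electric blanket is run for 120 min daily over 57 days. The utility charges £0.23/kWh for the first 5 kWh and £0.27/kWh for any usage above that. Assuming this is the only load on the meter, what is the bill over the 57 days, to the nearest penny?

£5.96

Runtime = 120 min × 57 = 6840 min = 114 h
Energy = 0.2 kW × 114 h = 22.8 kWh
Tier 1 (0–5 kWh): 5 × £0.23 = £1.15
Above 5 kWh: 17.8 × £0.27 = £4.806
Bill = £5.96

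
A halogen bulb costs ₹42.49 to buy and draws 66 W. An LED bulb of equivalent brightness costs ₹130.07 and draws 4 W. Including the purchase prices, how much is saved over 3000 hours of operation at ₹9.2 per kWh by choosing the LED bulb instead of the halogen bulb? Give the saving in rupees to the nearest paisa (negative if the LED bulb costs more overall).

₹1623.62

halogen bulb: ₹42.49 + (66/1000) kW × 3000 h × ₹9.2 = ₹42.49 + ₹1821.6 = ₹1864.09
LED bulb: ₹130.07 + (4/1000) kW × 3000 h × ₹9.2 = ₹130.07 + ₹110.4 = ₹240.47
Saving = ₹1864.09 − ₹240.47 = ₹1623.62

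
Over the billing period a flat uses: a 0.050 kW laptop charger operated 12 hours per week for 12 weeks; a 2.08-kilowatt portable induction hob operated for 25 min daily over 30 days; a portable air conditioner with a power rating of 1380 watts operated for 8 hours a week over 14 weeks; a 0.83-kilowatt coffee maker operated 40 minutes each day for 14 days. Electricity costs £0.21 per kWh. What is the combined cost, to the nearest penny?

£41.06

laptop charger: Runtime = 12 h/week × 12 weeks = 144 h
laptop charger: 0.05 kW × 144 h = 7.2 kWh
portable induction hob: Runtime = 25 min × 30 = 750 min = 12.5 h
portable induction hob: 2.08 kW × 12.5 h = 26 kWh
portable air conditioner: Runtime = 8 h/week × 14 weeks = 112 h
portable air conditioner: 1.38 kW × 112 h = 154.56 kWh
coffee maker: Runtime = 40 min × 14 = 560 min = 9.333333… h
coffee maker: 0.83 kW × 9.333333… h = 7.746666… kWh
Total energy = 195.506666… kWh
Cost = 195.506666… × £0.21 = £41.06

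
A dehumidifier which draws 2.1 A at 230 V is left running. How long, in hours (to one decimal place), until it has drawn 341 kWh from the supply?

Power = 2.1 A × 230 V = 483 W = 0.483 kW
Hours = 341 kWh ÷ 0.483 kW = 706.0 h

706.0 h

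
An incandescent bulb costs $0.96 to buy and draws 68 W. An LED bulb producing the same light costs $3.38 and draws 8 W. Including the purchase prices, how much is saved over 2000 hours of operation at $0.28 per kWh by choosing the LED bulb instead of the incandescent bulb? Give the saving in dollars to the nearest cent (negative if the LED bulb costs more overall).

$31.18

incandescent bulb: $0.96 + (68/1000) kW × 2000 h × $0.28 = $0.96 + $38.08 = $39.04
LED bulb: $3.38 + (8/1000) kW × 2000 h × $0.28 = $3.38 + $4.48 = $7.86
Saving = $39.04 − $7.86 = $31.18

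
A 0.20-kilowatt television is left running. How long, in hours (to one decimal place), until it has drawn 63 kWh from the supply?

315.0 h

Hours = 63 kWh ÷ 0.2 kW = 315.0 h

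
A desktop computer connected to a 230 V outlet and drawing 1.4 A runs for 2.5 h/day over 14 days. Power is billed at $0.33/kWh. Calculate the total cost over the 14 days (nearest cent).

Power = 1.4 A × 230 V = 322 W = 0.322 kW
Runtime = 2.5 h/day × 14 days = 35 h
Energy = 0.322 kW × 35 h = 11.27 kWh
Cost = 11.27 kWh × $0.33/kWh = $3.72

$3.72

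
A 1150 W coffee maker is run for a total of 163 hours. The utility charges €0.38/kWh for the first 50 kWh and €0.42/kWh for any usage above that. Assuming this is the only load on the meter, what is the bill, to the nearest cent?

€76.73

Energy = 1.15 kW × 163 h = 187.45 kWh
Tier 1 (0–50 kWh): 50 × €0.38 = €19
Above 50 kWh: 137.45 × €0.42 = €57.729
Bill = €76.73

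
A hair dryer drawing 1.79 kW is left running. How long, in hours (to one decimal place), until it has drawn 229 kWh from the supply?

Hours = 229 kWh ÷ 1.79 kW = 127.9 h

127.9 h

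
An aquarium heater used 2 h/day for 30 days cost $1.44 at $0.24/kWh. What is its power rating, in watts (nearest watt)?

Energy = $1.44 ÷ $0.24/kWh = 6 kWh
Runtime = 2 h/day × 30 days = 60 h
Power = 6 kWh ÷ 60 h = 0.1 kW = 100 W

100 W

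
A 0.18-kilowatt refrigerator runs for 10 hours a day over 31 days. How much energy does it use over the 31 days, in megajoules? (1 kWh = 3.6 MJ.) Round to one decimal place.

200.9 MJ

Runtime = 10 h/day × 31 days = 310 h
Energy = 0.18 kW × 310 h = 55.8 kWh
= 55.8 × 3.6 MJ = 200.9 MJ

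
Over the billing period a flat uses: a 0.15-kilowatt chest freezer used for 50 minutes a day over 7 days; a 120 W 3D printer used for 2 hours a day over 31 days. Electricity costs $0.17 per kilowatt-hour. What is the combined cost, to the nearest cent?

chest freezer: Runtime = 50 min × 7 = 350 min = 5.833333… h
chest freezer: 0.15 kW × 5.833333… h = 0.875 kWh
3D printer: Runtime = 2 h/day × 31 days = 62 h
3D printer: 0.12 kW × 62 h = 7.44 kWh
Total energy = 8.315 kWh
Cost = 8.315 × $0.17 = $1.41

$1.41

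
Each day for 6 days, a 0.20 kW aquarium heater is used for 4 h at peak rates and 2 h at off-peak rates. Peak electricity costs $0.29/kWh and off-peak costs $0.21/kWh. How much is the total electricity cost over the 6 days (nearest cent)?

Peak energy = 0.2 kW × 4 h × 6 = 4.8 kWh
Off-peak energy = 0.2 kW × 2 h × 6 = 2.4 kWh
Cost = 4.8 × $0.29 + 2.4 × $0.21 = $1.392 + $0.504 = $1.90

$1.90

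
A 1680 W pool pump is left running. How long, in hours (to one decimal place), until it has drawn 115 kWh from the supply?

Hours = 115 kWh ÷ 1.68 kW = 68.5 h

68.5 h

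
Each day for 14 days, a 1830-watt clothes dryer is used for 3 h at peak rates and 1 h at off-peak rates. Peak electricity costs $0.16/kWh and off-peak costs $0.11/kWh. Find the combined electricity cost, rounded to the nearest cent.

$15.12

Peak energy = 1.83 kW × 3 h × 14 = 76.86 kWh
Off-peak energy = 1.83 kW × 1 h × 14 = 25.62 kWh
Cost = 76.86 × $0.16 + 25.62 × $0.11 = $12.2976 + $2.8182 = $15.12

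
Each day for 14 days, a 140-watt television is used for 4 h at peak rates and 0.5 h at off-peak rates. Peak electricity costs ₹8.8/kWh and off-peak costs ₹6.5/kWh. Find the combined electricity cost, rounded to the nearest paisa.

₹75.36

Peak energy = 0.14 kW × 4 h × 14 = 7.84 kWh
Off-peak energy = 0.14 kW × 0.5 h × 14 = 0.98 kWh
Cost = 7.84 × ₹8.8 + 0.98 × ₹6.5 = ₹68.992 + ₹6.37 = ₹75.36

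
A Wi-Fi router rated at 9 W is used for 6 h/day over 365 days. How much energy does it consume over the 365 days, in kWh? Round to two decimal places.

19.71 kWh

Runtime = 6 h/day × 365 days = 2190 h
Energy = 0.009 kW × 2190 h = 19.71 kWh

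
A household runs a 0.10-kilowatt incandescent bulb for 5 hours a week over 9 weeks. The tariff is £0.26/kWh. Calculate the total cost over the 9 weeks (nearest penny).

£1.17

Runtime = 5 h/week × 9 weeks = 45 h
Energy = 0.1 kW × 45 h = 4.5 kWh
Cost = 4.5 kWh × £0.26/kWh = £1.17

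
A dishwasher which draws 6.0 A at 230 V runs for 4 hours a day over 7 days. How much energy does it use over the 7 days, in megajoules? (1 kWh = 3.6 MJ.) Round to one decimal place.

Power = 6.0 A × 230 V = 1380 W = 1.38 kW
Runtime = 4 h/day × 7 days = 28 h
Energy = 1.38 kW × 28 h = 38.64 kWh
= 38.64 × 3.6 MJ = 139.1 MJ

139.1 MJ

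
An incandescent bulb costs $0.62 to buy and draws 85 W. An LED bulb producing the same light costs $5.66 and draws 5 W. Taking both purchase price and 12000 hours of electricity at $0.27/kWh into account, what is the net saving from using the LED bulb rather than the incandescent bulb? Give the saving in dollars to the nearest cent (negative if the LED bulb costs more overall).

$254.16

incandescent bulb: $0.62 + (85/1000) kW × 12000 h × $0.27 = $0.62 + $275.4 = $276.02
LED bulb: $5.66 + (5/1000) kW × 12000 h × $0.27 = $5.66 + $16.2 = $21.86
Saving = $276.02 − $21.86 = $254.16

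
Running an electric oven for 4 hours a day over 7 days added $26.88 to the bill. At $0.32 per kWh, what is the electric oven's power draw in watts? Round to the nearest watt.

3000 W

Energy = $26.88 ÷ $0.32/kWh = 84 kWh
Runtime = 4 h/day × 7 days = 28 h
Power = 84 kWh ÷ 28 h = 3 kW = 3000 W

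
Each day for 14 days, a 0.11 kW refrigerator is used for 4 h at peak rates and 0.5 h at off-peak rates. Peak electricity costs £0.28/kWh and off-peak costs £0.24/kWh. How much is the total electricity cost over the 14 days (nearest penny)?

£1.91

Peak energy = 0.11 kW × 4 h × 14 = 6.16 kWh
Off-peak energy = 0.11 kW × 0.5 h × 14 = 0.77 kWh
Cost = 6.16 × £0.28 + 0.77 × £0.24 = £1.7248 + £0.1848 = £1.91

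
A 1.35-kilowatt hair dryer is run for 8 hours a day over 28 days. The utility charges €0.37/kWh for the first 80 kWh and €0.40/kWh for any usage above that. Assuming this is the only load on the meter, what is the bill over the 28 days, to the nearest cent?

Runtime = 8 h/day × 28 days = 224 h
Energy = 1.35 kW × 224 h = 302.4 kWh
Tier 1 (0–80 kWh): 80 × €0.37 = €29.6
Above 80 kWh: 222.4 × €0.40 = €88.96
Bill = €118.56

€118.56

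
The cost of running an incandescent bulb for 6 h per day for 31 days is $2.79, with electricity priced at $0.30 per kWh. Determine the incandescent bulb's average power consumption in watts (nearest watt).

Energy = $2.79 ÷ $0.30/kWh = 9.3 kWh
Runtime = 6 h/day × 31 days = 186 h
Power = 9.3 kWh ÷ 186 h = 0.05 kW = 50 W

50 W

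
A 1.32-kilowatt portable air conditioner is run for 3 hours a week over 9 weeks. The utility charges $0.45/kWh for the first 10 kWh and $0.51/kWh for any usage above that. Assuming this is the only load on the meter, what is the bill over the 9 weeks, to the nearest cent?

Runtime = 3 h/week × 9 weeks = 27 h
Energy = 1.32 kW × 27 h = 35.64 kWh
Tier 1 (0–10 kWh): 10 × $0.45 = $4.5
Above 10 kWh: 25.64 × $0.51 = $13.0764
Bill = $17.58

$17.58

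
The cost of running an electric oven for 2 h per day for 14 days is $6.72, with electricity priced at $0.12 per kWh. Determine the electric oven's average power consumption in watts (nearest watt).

Energy = $6.72 ÷ $0.12/kWh = 56 kWh
Runtime = 2 h/day × 14 days = 28 h
Power = 56 kWh ÷ 28 h = 2 kW = 2000 W

2000 W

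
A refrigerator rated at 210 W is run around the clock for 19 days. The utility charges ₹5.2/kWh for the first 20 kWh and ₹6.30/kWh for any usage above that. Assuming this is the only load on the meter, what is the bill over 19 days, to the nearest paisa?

₹581.29

Runtime = 24 h × 19 = 456 h
Energy = 0.21 kW × 456 h = 95.76 kWh
Tier 1 (0–20 kWh): 20 × ₹5.2 = ₹104
Above 20 kWh: 75.76 × ₹6.30 = ₹477.288
Bill = ₹581.29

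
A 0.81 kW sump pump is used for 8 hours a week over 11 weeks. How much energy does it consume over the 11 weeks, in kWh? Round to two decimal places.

Runtime = 8 h/week × 11 weeks = 88 h
Energy = 0.81 kW × 88 h = 71.28 kWh

71.28 kWh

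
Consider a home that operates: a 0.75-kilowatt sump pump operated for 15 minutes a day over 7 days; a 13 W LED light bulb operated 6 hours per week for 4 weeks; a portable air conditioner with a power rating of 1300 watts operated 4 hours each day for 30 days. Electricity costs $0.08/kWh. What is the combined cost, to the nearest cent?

$12.61

sump pump: Runtime = 15 min × 7 = 105 min = 1.75 h
sump pump: 0.75 kW × 1.75 h = 1.3125 kWh
LED light bulb: Runtime = 6 h/week × 4 weeks = 24 h
LED light bulb: 0.013 kW × 24 h = 0.312 kWh
portable air conditioner: Runtime = 4 h/day × 30 days = 120 h
portable air conditioner: 1.3 kW × 120 h = 156 kWh
Total energy = 157.6245 kWh
Cost = 157.6245 × $0.08 = $12.61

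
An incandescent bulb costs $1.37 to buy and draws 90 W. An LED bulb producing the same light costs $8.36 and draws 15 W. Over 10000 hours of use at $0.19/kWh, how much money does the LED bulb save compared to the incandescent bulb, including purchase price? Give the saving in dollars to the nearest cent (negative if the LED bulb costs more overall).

$135.51

incandescent bulb: $1.37 + (90/1000) kW × 10000 h × $0.19 = $1.37 + $171 = $172.37
LED bulb: $8.36 + (15/1000) kW × 10000 h × $0.19 = $8.36 + $28.5 = $36.86
Saving = $172.37 − $36.86 = $135.51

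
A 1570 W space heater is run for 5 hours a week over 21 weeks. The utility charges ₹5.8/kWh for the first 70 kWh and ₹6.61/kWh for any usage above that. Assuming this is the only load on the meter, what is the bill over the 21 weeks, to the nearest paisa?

₹1032.96

Runtime = 5 h/week × 21 weeks = 105 h
Energy = 1.57 kW × 105 h = 164.85 kWh
Tier 1 (0–70 kWh): 70 × ₹5.8 = ₹406
Above 70 kWh: 94.85 × ₹6.61 = ₹626.9585
Bill = ₹1032.96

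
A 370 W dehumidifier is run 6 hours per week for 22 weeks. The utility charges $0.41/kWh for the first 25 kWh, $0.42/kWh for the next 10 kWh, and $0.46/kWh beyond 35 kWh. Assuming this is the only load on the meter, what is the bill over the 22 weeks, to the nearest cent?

$20.82

Runtime = 6 h/week × 22 weeks = 132 h
Energy = 0.37 kW × 132 h = 48.84 kWh
Tier 1 (0–25 kWh): 25 × $0.41 = $10.25
Tier 2 (25–35 kWh): 10 × $0.42 = $4.2
Above 35 kWh: 13.84 × $0.46 = $6.3664
Bill = $20.82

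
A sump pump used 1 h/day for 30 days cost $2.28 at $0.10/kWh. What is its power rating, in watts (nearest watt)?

760 W

Energy = $2.28 ÷ $0.10/kWh = 22.8 kWh
Runtime = 1 h/day × 30 days = 30 h
Power = 22.8 kWh ÷ 30 h = 0.76 kW = 760 W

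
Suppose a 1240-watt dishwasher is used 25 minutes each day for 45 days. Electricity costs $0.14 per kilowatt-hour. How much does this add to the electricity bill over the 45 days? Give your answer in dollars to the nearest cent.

$3.26

Runtime = 25 min × 45 = 1125 min = 18.75 h
Energy = 1.24 kW × 18.75 h = 23.25 kWh
Cost = 23.25 kWh × $0.14/kWh = $3.26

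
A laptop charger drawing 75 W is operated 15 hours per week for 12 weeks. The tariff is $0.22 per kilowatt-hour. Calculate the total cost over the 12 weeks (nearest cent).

Runtime = 15 h/week × 12 weeks = 180 h
Energy = 0.075 kW × 180 h = 13.5 kWh
Cost = 13.5 kWh × $0.22/kWh = $2.97

$2.97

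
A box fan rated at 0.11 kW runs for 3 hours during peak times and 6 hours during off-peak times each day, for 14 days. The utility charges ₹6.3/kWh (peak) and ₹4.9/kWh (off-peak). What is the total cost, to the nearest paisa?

Peak energy = 0.11 kW × 3 h × 14 = 4.62 kWh
Off-peak energy = 0.11 kW × 6 h × 14 = 9.24 kWh
Cost = 4.62 × ₹6.3 + 9.24 × ₹4.9 = ₹29.106 + ₹45.276 = ₹74.38

₹74.38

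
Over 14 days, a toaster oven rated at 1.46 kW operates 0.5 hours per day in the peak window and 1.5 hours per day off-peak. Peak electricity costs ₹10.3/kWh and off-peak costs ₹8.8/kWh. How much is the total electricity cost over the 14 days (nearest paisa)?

Peak energy = 1.46 kW × 0.5 h × 14 = 10.22 kWh
Off-peak energy = 1.46 kW × 1.5 h × 14 = 30.66 kWh
Cost = 10.22 × ₹10.3 + 30.66 × ₹8.8 = ₹105.266 + ₹269.808 = ₹375.07

₹375.07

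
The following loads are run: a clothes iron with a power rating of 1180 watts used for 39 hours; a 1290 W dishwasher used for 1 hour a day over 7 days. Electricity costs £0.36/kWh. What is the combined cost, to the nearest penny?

clothes iron: 1.18 kW × 39 h = 46.02 kWh
dishwasher: Runtime = 1 h/day × 7 days = 7 h
dishwasher: 1.29 kW × 7 h = 9.03 kWh
Total energy = 55.05 kWh
Cost = 55.05 × £0.36 = £19.82

£19.82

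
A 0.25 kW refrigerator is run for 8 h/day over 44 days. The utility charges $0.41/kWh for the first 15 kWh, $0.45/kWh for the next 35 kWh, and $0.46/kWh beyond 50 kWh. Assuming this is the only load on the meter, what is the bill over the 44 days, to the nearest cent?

$39.38

Runtime = 8 h/day × 44 days = 352 h
Energy = 0.25 kW × 352 h = 88 kWh
Tier 1 (0–15 kWh): 15 × $0.41 = $6.15
Tier 2 (15–50 kWh): 35 × $0.45 = $15.75
Above 50 kWh: 38 × $0.46 = $17.48
Bill = $39.38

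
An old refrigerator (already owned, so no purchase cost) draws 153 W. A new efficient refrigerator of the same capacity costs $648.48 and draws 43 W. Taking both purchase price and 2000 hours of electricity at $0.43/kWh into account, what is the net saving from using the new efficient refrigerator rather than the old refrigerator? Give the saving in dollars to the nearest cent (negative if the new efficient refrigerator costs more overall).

-$553.88

old refrigerator: $0.00 + (153/1000) kW × 2000 h × $0.43 = $0.00 + $131.58 = $131.58
new efficient refrigerator: $648.48 + (43/1000) kW × 2000 h × $0.43 = $648.48 + $36.98 = $685.46
Saving = $131.58 − $685.46 = −$553.88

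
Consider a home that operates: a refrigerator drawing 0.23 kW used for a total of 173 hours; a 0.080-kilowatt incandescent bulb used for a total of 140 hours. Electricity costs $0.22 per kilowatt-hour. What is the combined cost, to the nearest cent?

refrigerator: 0.23 kW × 173 h = 39.79 kWh
incandescent bulb: 0.08 kW × 140 h = 11.2 kWh
Total energy = 50.99 kWh
Cost = 50.99 × $0.22 = $11.22

$11.22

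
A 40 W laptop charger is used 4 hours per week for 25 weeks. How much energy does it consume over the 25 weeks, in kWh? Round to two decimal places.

4.00 kWh

Runtime = 4 h/week × 25 weeks = 100 h
Energy = 0.04 kW × 100 h = 4 kWh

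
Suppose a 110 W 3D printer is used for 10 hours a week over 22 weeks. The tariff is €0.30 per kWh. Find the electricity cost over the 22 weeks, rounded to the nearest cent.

Runtime = 10 h/week × 22 weeks = 220 h
Energy = 0.11 kW × 220 h = 24.2 kWh
Cost = 24.2 kWh × €0.30/kWh = €7.26

€7.26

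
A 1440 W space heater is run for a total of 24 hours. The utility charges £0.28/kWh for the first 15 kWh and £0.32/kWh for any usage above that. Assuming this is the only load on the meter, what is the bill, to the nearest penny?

£10.46

Energy = 1.44 kW × 24 h = 34.56 kWh
Tier 1 (0–15 kWh): 15 × £0.28 = £4.2
Above 15 kWh: 19.56 × £0.32 = £6.2592
Bill = £10.46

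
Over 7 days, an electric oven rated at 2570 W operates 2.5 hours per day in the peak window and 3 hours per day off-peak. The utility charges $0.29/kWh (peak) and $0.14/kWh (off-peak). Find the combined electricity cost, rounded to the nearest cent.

$20.60

Peak energy = 2.57 kW × 2.5 h × 7 = 44.975 kWh
Off-peak energy = 2.57 kW × 3 h × 7 = 53.97 kWh
Cost = 44.975 × $0.29 + 53.97 × $0.14 = $13.04275 + $7.5558 = $20.60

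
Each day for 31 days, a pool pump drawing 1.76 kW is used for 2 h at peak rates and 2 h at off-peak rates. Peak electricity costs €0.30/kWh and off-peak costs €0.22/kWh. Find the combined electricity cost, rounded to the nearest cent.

Peak energy = 1.76 kW × 2 h × 31 = 109.12 kWh
Off-peak energy = 1.76 kW × 2 h × 31 = 109.12 kWh
Cost = 109.12 × €0.30 + 109.12 × €0.22 = €32.736 + €24.0064 = €56.74

€56.74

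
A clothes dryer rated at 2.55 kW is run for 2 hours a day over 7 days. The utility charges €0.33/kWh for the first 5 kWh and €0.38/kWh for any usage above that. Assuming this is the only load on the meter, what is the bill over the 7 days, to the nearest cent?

€13.32

Runtime = 2 h/day × 7 days = 14 h
Energy = 2.55 kW × 14 h = 35.7 kWh
Tier 1 (0–5 kWh): 5 × €0.33 = €1.65
Above 5 kWh: 30.7 × €0.38 = €11.666
Bill = €13.32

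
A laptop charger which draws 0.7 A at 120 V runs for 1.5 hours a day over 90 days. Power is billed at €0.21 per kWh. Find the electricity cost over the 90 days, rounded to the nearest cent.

Power = 0.7 A × 120 V = 84 W = 0.084 kW
Runtime = 1.5 h/day × 90 days = 135 h
Energy = 0.084 kW × 135 h = 11.34 kWh
Cost = 11.34 kWh × €0.21/kWh = €2.38

€2.38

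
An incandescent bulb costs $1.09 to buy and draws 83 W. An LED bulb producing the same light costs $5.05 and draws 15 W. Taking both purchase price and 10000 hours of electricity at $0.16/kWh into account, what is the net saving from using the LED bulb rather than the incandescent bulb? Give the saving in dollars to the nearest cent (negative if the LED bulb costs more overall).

$104.84

incandescent bulb: $1.09 + (83/1000) kW × 10000 h × $0.16 = $1.09 + $132.8 = $133.89
LED bulb: $5.05 + (15/1000) kW × 10000 h × $0.16 = $5.05 + $24 = $29.05
Saving = $133.89 − $29.05 = $104.84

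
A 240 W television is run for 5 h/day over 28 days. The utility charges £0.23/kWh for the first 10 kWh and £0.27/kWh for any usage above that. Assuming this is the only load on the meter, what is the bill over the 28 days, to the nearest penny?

£8.67

Runtime = 5 h/day × 28 days = 140 h
Energy = 0.24 kW × 140 h = 33.6 kWh
Tier 1 (0–10 kWh): 10 × £0.23 = £2.3
Above 10 kWh: 23.6 × £0.27 = £6.372
Bill = £8.67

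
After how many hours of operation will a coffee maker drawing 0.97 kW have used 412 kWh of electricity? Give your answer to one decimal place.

Hours = 412 kWh ÷ 0.97 kW = 424.7 h

424.7 h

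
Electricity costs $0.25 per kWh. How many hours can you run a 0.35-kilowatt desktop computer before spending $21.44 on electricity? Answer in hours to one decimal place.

245.0 h

Energy available = $21.44 ÷ $0.25/kWh = 85.76 kWh
Hours = 85.76 kWh ÷ 0.35 kW = 245.0 h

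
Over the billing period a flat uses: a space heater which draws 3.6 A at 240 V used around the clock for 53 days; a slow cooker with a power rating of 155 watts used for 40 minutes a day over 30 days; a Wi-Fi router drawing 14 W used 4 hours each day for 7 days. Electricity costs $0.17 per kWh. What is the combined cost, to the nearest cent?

$187.43

space heater: Power = 3.6 A × 240 V = 864 W = 0.864 kW
space heater: Runtime = 24 h × 53 = 1272 h
space heater: 0.864 kW × 1272 h = 1099.008 kWh
slow cooker: Runtime = 40 min × 30 = 1200 min = 20 h
slow cooker: 0.155 kW × 20 h = 3.1 kWh
Wi-Fi router: Runtime = 4 h/day × 7 days = 28 h
Wi-Fi router: 0.014 kW × 28 h = 0.392 kWh
Total energy = 1102.5 kWh
Cost = 1102.5 × $0.17 = $187.43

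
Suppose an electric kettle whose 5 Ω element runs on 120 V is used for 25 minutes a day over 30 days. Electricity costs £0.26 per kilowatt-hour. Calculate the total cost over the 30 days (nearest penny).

£9.36

Power = V²/R = 120²/5 = 2880 W = 2.88 kW
Runtime = 25 min × 30 = 750 min = 12.5 h
Energy = 2.88 kW × 12.5 h = 36 kWh
Cost = 36 kWh × £0.26/kWh = £9.36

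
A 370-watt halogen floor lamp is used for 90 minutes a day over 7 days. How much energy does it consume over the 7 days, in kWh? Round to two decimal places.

Runtime = 90 min × 7 = 630 min = 10.5 h
Energy = 0.37 kW × 10.5 h = 3.885 kWh ≈ 3.89 kWh

3.89 kWh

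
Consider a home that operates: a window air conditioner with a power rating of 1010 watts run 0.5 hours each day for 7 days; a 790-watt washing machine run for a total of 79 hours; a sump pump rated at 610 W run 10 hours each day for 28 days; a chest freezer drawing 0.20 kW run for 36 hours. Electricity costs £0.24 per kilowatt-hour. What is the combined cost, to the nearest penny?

£58.55

window air conditioner: Runtime = 0.5 h/day × 7 days = 3.5 h
window air conditioner: 1.01 kW × 3.5 h = 3.535 kWh
washing machine: 0.79 kW × 79 h = 62.41 kWh
sump pump: Runtime = 10 h/day × 28 days = 280 h
sump pump: 0.61 kW × 280 h = 170.8 kWh
chest freezer: 0.2 kW × 36 h = 7.2 kWh
Total energy = 243.945 kWh
Cost = 243.945 × £0.24 = £58.55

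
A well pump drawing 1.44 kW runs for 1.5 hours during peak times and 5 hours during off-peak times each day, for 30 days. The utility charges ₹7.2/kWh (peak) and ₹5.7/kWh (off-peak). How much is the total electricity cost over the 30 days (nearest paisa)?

₹1697.76

Peak energy = 1.44 kW × 1.5 h × 30 = 64.8 kWh
Off-peak energy = 1.44 kW × 5 h × 30 = 216 kWh
Cost = 64.8 × ₹7.2 + 216 × ₹5.7 = ₹466.56 + ₹1231.2 = ₹1697.76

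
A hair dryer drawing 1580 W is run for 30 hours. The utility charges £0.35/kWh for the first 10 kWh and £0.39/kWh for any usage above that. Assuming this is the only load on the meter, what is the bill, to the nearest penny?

Energy = 1.58 kW × 30 h = 47.4 kWh
Tier 1 (0–10 kWh): 10 × £0.35 = £3.5
Above 10 kWh: 37.4 × £0.39 = £14.586
Bill = £18.09

£18.09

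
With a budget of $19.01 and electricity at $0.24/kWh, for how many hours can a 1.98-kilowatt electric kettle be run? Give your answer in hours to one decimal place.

Energy available = $19.01 ÷ $0.24/kWh = 79.2083 kWh
Hours = 79.2083 kWh ÷ 1.98 kW = 40.0 h

40.0 h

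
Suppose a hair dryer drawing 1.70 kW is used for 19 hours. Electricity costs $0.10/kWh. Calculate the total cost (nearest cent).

Energy = 1.7 kW × 19 h = 32.3 kWh
Cost = 32.3 kWh × $0.10/kWh = $3.23

$3.23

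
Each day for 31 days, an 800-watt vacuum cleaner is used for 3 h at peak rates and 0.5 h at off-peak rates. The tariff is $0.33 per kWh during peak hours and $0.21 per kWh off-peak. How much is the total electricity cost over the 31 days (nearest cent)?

$27.16

Peak energy = 0.8 kW × 3 h × 31 = 74.4 kWh
Off-peak energy = 0.8 kW × 0.5 h × 31 = 12.4 kWh
Cost = 74.4 × $0.33 + 12.4 × $0.21 = $24.552 + $2.604 = $27.16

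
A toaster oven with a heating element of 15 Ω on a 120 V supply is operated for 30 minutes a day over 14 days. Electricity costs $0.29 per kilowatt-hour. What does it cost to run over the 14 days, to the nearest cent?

Power = V²/R = 120²/15 = 960 W = 0.96 kW
Runtime = 30 min × 14 = 420 min = 7 h
Energy = 0.96 kW × 7 h = 6.72 kWh
Cost = 6.72 kWh × $0.29/kWh = $1.95

$1.95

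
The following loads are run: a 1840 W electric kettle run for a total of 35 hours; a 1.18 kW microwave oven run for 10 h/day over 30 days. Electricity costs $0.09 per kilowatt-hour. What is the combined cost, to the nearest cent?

$37.66

electric kettle: 1.84 kW × 35 h = 64.4 kWh
microwave oven: Runtime = 10 h/day × 30 days = 300 h
microwave oven: 1.18 kW × 300 h = 354 kWh
Total energy = 418.4 kWh
Cost = 418.4 × $0.09 = $37.66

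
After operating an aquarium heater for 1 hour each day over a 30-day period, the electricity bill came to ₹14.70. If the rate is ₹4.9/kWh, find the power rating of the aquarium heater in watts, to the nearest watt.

100 W

Energy = ₹14.70 ÷ ₹4.9/kWh = 3 kWh
Runtime = 1 h/day × 30 days = 30 h
Power = 3 kWh ÷ 30 h = 0.1 kW = 100 W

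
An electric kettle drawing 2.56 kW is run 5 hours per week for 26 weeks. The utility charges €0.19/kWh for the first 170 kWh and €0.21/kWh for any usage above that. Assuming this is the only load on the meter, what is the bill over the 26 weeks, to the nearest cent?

Runtime = 5 h/week × 26 weeks = 130 h
Energy = 2.56 kW × 130 h = 332.8 kWh
Tier 1 (0–170 kWh): 170 × €0.19 = €32.3
Above 170 kWh: 162.8 × €0.21 = €34.188
Bill = €66.49

€66.49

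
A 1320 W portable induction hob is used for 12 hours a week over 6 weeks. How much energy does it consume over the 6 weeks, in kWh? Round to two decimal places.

95.04 kWh

Runtime = 12 h/week × 6 weeks = 72 h
Energy = 1.32 kW × 72 h = 95.04 kWh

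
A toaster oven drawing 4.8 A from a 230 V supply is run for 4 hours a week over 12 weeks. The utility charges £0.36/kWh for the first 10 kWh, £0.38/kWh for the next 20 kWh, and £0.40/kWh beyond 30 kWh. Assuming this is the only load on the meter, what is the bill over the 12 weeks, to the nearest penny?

£20.40

Power = 4.8 A × 230 V = 1104 W = 1.104 kW
Runtime = 4 h/week × 12 weeks = 48 h
Energy = 1.104 kW × 48 h = 52.992 kWh
Tier 1 (0–10 kWh): 10 × £0.36 = £3.6
Tier 2 (10–30 kWh): 20 × £0.38 = £7.6
Above 30 kWh: 22.992 × £0.40 = £9.1968
Bill = £20.40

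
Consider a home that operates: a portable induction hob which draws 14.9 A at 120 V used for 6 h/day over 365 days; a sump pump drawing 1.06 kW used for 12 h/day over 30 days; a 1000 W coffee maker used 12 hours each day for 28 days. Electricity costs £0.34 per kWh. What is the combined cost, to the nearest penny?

£1575.33

portable induction hob: Power = 14.9 A × 120 V = 1788 W = 1.788 kW
portable induction hob: Runtime = 6 h/day × 365 days = 2190 h
portable induction hob: 1.788 kW × 2190 h = 3915.72 kWh
sump pump: Runtime = 12 h/day × 30 days = 360 h
sump pump: 1.06 kW × 360 h = 381.6 kWh
coffee maker: Runtime = 12 h/day × 28 days = 336 h
coffee maker: 1 kW × 336 h = 336 kWh
Total energy = 4633.32 kWh
Cost = 4633.32 × £0.34 = £1575.33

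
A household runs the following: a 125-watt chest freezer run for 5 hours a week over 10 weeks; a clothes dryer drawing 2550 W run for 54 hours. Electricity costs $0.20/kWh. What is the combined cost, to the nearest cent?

$28.79

chest freezer: Runtime = 5 h/week × 10 weeks = 50 h
chest freezer: 0.125 kW × 50 h = 6.25 kWh
clothes dryer: 2.55 kW × 54 h = 137.7 kWh
Total energy = 143.95 kWh
Cost = 143.95 × $0.20 = $28.79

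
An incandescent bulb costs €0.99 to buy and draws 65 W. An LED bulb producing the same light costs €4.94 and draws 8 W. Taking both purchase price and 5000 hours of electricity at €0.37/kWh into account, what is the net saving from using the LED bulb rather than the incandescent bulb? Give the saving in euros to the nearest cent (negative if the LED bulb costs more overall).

incandescent bulb: €0.99 + (65/1000) kW × 5000 h × €0.37 = €0.99 + €120.25 = €121.24
LED bulb: €4.94 + (8/1000) kW × 5000 h × €0.37 = €4.94 + €14.8 = €19.74
Saving = €121.24 − €19.74 = €101.5

€101.50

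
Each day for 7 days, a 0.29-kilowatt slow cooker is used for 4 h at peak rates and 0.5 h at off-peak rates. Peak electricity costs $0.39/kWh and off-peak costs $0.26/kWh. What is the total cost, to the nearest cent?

$3.43

Peak energy = 0.29 kW × 4 h × 7 = 8.12 kWh
Off-peak energy = 0.29 kW × 0.5 h × 7 = 1.015 kWh
Cost = 8.12 × $0.39 + 1.015 × $0.26 = $3.1668 + $0.2639 = $3.43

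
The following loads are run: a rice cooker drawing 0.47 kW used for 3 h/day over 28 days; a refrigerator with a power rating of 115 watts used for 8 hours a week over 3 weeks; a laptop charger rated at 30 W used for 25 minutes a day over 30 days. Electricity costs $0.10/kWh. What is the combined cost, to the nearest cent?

$4.26

rice cooker: Runtime = 3 h/day × 28 days = 84 h
rice cooker: 0.47 kW × 84 h = 39.48 kWh
refrigerator: Runtime = 8 h/week × 3 weeks = 24 h
refrigerator: 0.115 kW × 24 h = 2.76 kWh
laptop charger: Runtime = 25 min × 30 = 750 min = 12.5 h
laptop charger: 0.03 kW × 12.5 h = 0.375 kWh
Total energy = 42.615 kWh
Cost = 42.615 × $0.10 = $4.26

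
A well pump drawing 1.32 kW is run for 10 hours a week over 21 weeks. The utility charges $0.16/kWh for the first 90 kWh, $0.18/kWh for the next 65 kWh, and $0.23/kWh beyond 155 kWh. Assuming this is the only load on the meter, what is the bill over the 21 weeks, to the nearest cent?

Runtime = 10 h/week × 21 weeks = 210 h
Energy = 1.32 kW × 210 h = 277.2 kWh
Tier 1 (0–90 kWh): 90 × $0.16 = $14.4
Tier 2 (90–155 kWh): 65 × $0.18 = $11.7
Above 155 kWh: 122.2 × $0.23 = $28.106
Bill = $54.21

$54.21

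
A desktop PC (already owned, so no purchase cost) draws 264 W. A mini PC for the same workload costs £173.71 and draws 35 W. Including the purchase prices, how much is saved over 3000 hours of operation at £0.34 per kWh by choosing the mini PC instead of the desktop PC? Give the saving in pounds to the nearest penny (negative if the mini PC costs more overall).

£59.87

desktop PC: £0.00 + (264/1000) kW × 3000 h × £0.34 = £0.00 + £269.28 = £269.28
mini PC: £173.71 + (35/1000) kW × 3000 h × £0.34 = £173.71 + £35.7 = £209.41
Saving = £269.28 − £209.41 = £59.87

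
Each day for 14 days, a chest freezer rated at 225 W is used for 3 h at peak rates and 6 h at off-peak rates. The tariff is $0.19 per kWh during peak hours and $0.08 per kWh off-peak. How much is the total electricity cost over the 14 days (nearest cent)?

Peak energy = 0.225 kW × 3 h × 14 = 9.45 kWh
Off-peak energy = 0.225 kW × 6 h × 14 = 18.9 kWh
Cost = 9.45 × $0.19 + 18.9 × $0.08 = $1.7955 + $1.512 = $3.31

$3.31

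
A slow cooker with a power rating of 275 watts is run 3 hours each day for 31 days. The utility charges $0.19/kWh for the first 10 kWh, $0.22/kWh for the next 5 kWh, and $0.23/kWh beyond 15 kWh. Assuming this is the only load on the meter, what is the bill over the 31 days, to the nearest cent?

$5.43

Runtime = 3 h/day × 31 days = 93 h
Energy = 0.275 kW × 93 h = 25.575 kWh
Tier 1 (0–10 kWh): 10 × $0.19 = $1.9
Tier 2 (10–15 kWh): 5 × $0.22 = $1.1
Above 15 kWh: 10.575 × $0.23 = $2.43225
Bill = $5.43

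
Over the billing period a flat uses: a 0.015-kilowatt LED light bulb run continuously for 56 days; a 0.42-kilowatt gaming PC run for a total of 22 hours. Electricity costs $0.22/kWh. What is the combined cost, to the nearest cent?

$6.47

LED light bulb: Runtime = 24 h × 56 = 1344 h
LED light bulb: 0.015 kW × 1344 h = 20.16 kWh
gaming PC: 0.42 kW × 22 h = 9.24 kWh
Total energy = 29.4 kWh
Cost = 29.4 × $0.22 = $6.47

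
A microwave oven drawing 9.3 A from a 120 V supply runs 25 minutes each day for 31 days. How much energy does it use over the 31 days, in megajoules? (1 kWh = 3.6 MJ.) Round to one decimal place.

Power = 9.3 A × 120 V = 1116 W = 1.116 kW
Runtime = 25 min × 31 = 775 min = 12.916666… h
Energy = 1.116 kW × 12.916666… h = 14.415 kWh
= 14.415 × 3.6 MJ = 51.9 MJ

51.9 MJ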